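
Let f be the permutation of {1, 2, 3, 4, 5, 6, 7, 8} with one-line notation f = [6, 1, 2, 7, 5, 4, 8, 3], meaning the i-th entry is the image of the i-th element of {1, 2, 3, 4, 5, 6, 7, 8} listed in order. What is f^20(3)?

8

Tracing 3 → 2 → … returns to 3 after 7 steps, so 3 lies in a 7-cycle (1, 6, 4, 7, 8, 3, 2).
On a 7-cycle, f^7 is the identity, so f^20 = f^6 there (20 ≡ 6 mod 7).
Advancing 6 steps from 3: 3 → 2 → 1 → 6 → 4 → 7 → 8.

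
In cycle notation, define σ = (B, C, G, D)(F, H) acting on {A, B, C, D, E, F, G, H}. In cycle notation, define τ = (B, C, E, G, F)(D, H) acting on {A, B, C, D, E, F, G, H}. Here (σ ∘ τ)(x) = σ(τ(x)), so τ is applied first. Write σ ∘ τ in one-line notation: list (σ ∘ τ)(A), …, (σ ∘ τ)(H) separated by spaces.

Chase each element through τ then σ: A → A → A; B → C → G; C → E → E; D → H → F; E → G → D; F → B → C; G → F → H; H → D → B.
Collecting the images, σ ∘ τ = [A G E F D C H B].

A G E F D C H B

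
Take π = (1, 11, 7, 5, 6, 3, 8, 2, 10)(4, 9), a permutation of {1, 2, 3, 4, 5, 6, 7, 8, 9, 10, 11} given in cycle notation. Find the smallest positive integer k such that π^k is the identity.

The cycle type of π is (9, 2).
The order of π is the least common multiple of its cycle lengths: lcm(9, 2) = 18.

18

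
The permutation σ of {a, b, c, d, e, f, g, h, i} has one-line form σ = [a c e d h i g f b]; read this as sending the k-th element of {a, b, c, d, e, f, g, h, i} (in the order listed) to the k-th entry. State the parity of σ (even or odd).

In disjoint-cycle form the cycle lengths are 6, 1, 1, 1.
A cycle of length ℓ contributes ℓ−1 transpositions, so σ is a product of 5 transpositions — odd.

odd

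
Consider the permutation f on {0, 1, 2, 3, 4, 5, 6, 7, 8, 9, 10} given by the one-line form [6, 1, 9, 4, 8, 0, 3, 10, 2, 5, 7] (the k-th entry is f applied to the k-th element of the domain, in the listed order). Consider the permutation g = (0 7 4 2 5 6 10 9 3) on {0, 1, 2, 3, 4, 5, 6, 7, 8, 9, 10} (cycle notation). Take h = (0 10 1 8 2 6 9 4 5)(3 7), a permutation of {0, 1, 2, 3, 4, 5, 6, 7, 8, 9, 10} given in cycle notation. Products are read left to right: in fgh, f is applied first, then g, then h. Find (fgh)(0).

Chase 0: f(0) = 6; g(6) = 10; h(10) = 1. Hence (fgh)(0) = 1.

1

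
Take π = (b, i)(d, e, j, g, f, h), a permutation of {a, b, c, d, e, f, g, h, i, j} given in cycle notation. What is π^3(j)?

h

j lies in the 6-cycle (d, e, j, g, f, h).
Advancing 3 steps from j: j → g → f → h.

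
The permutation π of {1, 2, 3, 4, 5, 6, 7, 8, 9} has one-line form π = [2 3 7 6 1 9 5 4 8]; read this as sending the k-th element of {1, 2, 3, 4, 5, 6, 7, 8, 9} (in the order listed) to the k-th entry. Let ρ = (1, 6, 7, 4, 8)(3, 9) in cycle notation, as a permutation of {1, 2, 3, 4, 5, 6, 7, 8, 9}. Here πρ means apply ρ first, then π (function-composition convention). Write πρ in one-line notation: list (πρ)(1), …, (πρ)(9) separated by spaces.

For each element, apply ρ then π: 1 → 6 → 9; 2 → 2 → 3; 3 → 9 → 8; 4 → 8 → 4; 5 → 5 → 1; 6 → 7 → 5; 7 → 4 → 6; 8 → 1 → 2; 9 → 3 → 7.
Collecting the images, πρ = [9 3 8 4 1 5 6 2 7].

9 3 8 4 1 5 6 2 7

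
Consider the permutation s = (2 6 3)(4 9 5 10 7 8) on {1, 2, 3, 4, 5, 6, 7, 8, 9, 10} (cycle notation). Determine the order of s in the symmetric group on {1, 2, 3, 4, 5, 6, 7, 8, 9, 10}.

The cycle type of s is (6, 3, 1).
Since disjoint cycles commute, ord(s) = lcm(6, 3) = 6.

6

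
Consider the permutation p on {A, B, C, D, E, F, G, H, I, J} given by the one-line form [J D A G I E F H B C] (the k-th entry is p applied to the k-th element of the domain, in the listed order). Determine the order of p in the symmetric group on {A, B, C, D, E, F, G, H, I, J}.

Writing p as disjoint cycles, the cycle lengths are 6, 3, 1.
Since disjoint cycles commute, ord(p) = lcm(6, 3) = 6.

6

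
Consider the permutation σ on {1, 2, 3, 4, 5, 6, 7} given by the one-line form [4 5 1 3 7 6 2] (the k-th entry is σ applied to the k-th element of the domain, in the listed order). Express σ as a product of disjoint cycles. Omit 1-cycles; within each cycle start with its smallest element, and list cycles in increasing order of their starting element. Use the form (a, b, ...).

(1, 4, 3)(2, 5, 7)

Start at 1 and follow images: 1 → 4 → 3 → 1, giving the cycle (1, 4, 3).
Repeating from the next unused element and collecting all non-trivial cycles gives (1, 4, 3)(2, 5, 7).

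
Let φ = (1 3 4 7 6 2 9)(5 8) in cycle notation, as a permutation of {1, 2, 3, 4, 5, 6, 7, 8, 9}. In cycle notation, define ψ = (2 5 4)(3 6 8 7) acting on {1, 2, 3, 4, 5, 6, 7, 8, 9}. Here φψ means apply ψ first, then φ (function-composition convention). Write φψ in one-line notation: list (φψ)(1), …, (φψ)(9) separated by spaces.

3 8 2 9 7 5 4 6 1

(φψ)(x) = φ(ψ(x)). Computing each image: φ(ψ(1)) = φ(1) = 3, φ(ψ(2)) = φ(5) = 8, φ(ψ(3)) = φ(6) = 2, φ(ψ(4)) = φ(2) = 9, φ(ψ(5)) = φ(4) = 7, φ(ψ(6)) = φ(8) = 5, φ(ψ(7)) = φ(3) = 4, φ(ψ(8)) = φ(7) = 6, φ(ψ(9)) = φ(9) = 1.
Hence φψ = [3 8 2 9 7 5 4 6 1].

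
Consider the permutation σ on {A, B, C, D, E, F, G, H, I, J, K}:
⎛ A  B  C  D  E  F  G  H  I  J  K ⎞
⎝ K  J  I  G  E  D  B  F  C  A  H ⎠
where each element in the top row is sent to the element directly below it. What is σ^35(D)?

Tracing D → G → … returns to D after 8 steps, so D lies in an 8-cycle (A, K, H, F, D, G, B, J).
Since the cycle has length 8, σ^35 acts on it the same as σ^3 (35 mod 8 = 3).
Stepping 3 places around the cycle: D → G → B → J.

J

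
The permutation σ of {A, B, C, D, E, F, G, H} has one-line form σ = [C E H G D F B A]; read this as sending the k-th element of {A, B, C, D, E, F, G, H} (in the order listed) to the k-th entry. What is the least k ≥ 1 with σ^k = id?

12

The disjoint-cycle form of σ has cycle lengths 4, 3, 1.
The order of σ is the least common multiple of its cycle lengths: lcm(4, 3) = 12.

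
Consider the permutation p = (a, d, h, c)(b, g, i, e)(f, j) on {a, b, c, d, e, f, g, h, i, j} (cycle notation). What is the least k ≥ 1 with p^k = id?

4

The disjoint cycles have lengths 4, 4, 2.
The order of p is the least common multiple of its cycle lengths: lcm(4, 4, 2) = 4.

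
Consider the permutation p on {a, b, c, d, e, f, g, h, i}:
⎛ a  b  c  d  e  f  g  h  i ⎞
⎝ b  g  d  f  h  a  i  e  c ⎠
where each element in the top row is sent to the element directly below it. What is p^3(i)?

f

Tracing i → c → … returns to i after 7 steps, so i lies in a 7-cycle (a, b, g, i, c, d, f).
Advancing 3 steps from i: i → c → d → f.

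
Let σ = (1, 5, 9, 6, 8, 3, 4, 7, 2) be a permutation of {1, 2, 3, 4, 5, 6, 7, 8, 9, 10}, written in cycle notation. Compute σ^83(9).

8

9 lies in the 9-cycle (1, 5, 9, 6, 8, 3, 4, 7, 2).
On a 9-cycle, σ^9 is the identity, so σ^83 = σ^2 there (83 ≡ 2 mod 9).
Advancing 2 steps from 9: 9 → 6 → 8.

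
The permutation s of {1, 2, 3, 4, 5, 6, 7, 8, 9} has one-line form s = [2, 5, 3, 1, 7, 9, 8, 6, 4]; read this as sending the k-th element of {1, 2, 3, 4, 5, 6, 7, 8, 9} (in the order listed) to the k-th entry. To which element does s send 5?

5 is element number 5 of the domain, and entry number 5 of the one-line form is 7, so s(5) = 7.

7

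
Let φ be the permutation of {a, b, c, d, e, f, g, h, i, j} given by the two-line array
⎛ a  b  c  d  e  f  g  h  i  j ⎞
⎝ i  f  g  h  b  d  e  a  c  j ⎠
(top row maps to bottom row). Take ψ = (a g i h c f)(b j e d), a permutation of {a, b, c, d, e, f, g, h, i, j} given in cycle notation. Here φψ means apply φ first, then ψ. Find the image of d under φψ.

φ(d) = h, then ψ(h) = c; composing gives (φψ)(d) = c.

c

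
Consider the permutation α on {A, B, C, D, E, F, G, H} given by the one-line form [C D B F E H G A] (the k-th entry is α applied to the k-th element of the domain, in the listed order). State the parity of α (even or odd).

odd

In disjoint-cycle form the cycle lengths are 6, 1, 1.
A cycle of length ℓ contributes ℓ−1 transpositions, so α is a product of 5 transpositions — odd.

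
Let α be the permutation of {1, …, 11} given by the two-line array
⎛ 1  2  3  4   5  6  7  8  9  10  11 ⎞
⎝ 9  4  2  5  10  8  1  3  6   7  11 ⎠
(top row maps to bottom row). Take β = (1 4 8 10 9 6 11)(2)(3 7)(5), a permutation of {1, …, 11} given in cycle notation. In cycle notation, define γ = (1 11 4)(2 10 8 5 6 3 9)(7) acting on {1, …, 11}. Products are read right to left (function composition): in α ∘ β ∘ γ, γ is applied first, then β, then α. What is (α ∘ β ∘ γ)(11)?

Apply the permutations in order: γ(11) = 4, then β(4) = 8, then α(8) = 3. So (α ∘ β ∘ γ)(11) = 3.

3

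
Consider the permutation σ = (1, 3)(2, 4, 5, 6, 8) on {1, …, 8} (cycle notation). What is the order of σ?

The disjoint cycles have lengths 5, 2, 1.
The order of σ is the least common multiple of its cycle lengths: lcm(5, 2) = 10.

10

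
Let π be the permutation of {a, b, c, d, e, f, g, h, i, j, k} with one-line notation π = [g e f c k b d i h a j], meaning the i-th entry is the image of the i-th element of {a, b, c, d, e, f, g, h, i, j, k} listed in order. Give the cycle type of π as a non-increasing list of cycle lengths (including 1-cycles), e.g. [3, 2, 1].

The disjoint cycles are (a, g, d, c, f, b, e, k, j)(h, i), with lengths 9, 2 in non-increasing order.

[9, 2]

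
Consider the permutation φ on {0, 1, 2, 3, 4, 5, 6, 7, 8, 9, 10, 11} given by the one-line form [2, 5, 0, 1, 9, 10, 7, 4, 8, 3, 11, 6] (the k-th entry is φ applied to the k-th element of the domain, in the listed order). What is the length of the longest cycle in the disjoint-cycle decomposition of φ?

9

Decomposing into disjoint cycles gives (0, 2)(1, 5, 10, 11, 6, 7, 4, 9, 3); the longest has length 9.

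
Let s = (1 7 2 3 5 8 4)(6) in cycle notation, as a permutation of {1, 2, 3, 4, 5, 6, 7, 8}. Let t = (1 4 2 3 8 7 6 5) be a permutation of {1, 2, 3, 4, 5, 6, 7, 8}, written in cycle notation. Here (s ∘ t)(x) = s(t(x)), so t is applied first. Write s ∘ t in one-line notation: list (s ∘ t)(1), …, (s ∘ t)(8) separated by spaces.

(s ∘ t)(x) = s(t(x)). Computing each image: s(t(1)) = s(4) = 1, s(t(2)) = s(3) = 5, s(t(3)) = s(8) = 4, s(t(4)) = s(2) = 3, s(t(5)) = s(1) = 7, s(t(6)) = s(5) = 8, s(t(7)) = s(6) = 6, s(t(8)) = s(7) = 2.
Hence s ∘ t = [1 5 4 3 7 8 6 2].

1 5 4 3 7 8 6 2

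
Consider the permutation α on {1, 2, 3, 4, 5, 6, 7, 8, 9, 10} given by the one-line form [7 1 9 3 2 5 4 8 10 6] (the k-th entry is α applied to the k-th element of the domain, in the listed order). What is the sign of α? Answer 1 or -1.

In disjoint-cycle form the cycle lengths are 9, 1.
A cycle is odd iff its length is even; α has 0 even-length cycles, so sgn(α) = (−1)^0 and α is even.

1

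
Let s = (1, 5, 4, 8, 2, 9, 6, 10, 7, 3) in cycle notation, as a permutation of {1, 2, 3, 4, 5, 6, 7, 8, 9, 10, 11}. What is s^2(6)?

6 lies in the 10-cycle (1, 5, 4, 8, 2, 9, 6, 10, 7, 3).
Stepping 2 places around the cycle: 6 → 10 → 7.

7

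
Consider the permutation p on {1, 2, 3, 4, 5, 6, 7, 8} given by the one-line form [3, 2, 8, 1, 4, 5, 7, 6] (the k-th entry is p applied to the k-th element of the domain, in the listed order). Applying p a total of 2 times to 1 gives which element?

8

Tracing 1 → 3 → … returns to 1 after 6 steps, so 1 lies in a 6-cycle (1, 3, 8, 6, 5, 4).
Stepping 2 places around the cycle: 1 → 3 → 8.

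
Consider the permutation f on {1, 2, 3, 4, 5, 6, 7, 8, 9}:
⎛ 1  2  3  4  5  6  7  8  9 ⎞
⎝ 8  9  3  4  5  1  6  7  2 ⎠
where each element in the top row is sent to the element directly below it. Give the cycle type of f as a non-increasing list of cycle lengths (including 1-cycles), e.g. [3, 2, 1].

The disjoint cycles are (1, 8, 7, 6)(2, 9)(3)(4)(5), with lengths 4, 2, 1, 1, 1 in non-increasing order.

[4, 2, 1, 1, 1]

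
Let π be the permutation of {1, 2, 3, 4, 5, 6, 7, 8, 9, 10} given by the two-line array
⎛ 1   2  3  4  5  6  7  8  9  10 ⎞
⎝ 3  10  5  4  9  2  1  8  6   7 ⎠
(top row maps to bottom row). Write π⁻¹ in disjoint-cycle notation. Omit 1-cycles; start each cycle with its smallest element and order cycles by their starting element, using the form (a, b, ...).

The cycle decomposition of π is (1, 3, 5, 9, 6, 2, 10, 7).
Reversing each cycle (and rotating so the smallest element leads) gives π⁻¹ = (1, 7, 10, 2, 6, 9, 5, 3).

(1, 7, 10, 2, 6, 9, 5, 3)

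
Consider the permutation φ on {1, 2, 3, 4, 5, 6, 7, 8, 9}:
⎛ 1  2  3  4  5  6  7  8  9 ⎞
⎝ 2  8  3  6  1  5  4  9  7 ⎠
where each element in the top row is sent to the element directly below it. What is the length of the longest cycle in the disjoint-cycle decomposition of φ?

Decomposing into disjoint cycles gives (1 2 8 9 7 4 6 5); the longest has length 8.

8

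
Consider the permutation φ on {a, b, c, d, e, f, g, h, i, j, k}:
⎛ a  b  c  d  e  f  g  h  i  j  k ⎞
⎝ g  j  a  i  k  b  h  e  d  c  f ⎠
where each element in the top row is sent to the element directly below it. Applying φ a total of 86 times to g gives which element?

Tracing g → h → … returns to g after 9 steps, so g lies in a 9-cycle (a, g, h, e, k, f, b, j, c).
Powers repeat with period 9 on this cycle, and 86 mod 9 = 5, so φ^86(g) = φ^5(g).
Stepping 5 places around the cycle: g → h → e → k → f → b.

b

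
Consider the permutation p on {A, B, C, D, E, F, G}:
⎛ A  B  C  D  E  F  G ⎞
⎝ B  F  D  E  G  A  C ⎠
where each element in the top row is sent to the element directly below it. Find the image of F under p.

The entry below F in the array is A, so p(F) = A.

A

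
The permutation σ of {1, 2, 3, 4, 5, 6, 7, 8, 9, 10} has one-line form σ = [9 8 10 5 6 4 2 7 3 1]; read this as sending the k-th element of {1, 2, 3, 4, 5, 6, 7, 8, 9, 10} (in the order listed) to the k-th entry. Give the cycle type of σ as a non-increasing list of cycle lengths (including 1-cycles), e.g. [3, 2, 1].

[4, 3, 3]

The disjoint cycles are (1 9 3 10)(2 8 7)(4 5 6), with lengths 4, 3, 3 in non-increasing order.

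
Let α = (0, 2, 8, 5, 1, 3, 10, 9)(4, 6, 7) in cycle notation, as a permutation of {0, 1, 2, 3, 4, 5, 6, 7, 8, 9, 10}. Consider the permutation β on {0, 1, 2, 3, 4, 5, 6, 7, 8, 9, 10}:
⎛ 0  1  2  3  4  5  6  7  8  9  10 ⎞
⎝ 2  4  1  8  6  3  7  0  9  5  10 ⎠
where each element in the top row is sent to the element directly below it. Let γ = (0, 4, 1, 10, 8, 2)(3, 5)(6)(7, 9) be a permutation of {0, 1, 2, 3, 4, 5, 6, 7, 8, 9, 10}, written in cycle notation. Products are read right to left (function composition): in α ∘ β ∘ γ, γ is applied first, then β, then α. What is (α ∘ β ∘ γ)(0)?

7

Apply the permutations in order: γ(0) = 4, then β(4) = 6, then α(6) = 7. So (α ∘ β ∘ γ)(0) = 7.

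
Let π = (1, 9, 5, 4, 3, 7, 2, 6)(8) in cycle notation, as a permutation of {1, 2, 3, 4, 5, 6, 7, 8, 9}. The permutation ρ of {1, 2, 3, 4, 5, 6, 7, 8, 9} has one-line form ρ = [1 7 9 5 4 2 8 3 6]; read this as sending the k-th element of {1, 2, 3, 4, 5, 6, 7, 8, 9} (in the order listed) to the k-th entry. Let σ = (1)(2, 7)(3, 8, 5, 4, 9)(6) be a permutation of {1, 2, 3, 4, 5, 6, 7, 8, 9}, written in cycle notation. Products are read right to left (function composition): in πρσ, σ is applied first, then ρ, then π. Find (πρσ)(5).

4

Apply the permutations in order: σ(5) = 4, then ρ(4) = 5, then π(5) = 4. So (πρσ)(5) = 4.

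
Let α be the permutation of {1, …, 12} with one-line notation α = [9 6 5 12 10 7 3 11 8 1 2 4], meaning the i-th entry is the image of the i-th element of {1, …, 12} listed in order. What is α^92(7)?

5

Tracing 7 → 3 → … returns to 7 after 10 steps, so 7 lies in a 10-cycle (1, 9, 8, 11, 2, 6, 7, 3, 5, 10).
Powers repeat with period 10 on this cycle, and 92 mod 10 = 2, so α^92(7) = α^2(7).
Stepping 2 places around the cycle: 7 → 3 → 5.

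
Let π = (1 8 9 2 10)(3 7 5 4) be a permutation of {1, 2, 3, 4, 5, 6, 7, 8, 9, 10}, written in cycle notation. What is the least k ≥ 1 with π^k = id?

The cycle type of π is (5, 4, 1).
The order of π is the least common multiple of its cycle lengths: lcm(5, 4) = 20.

20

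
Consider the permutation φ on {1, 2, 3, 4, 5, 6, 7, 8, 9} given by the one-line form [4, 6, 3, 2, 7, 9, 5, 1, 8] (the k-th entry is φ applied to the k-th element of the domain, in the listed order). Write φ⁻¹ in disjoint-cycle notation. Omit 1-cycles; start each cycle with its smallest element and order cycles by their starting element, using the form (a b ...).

The cycle decomposition of φ is (1 4 2 6 9 8)(5 7).
The inverse reverses every cycle; in canonical form, φ⁻¹ = (1 8 9 6 2 4)(5 7).

(1 8 9 6 2 4)(5 7)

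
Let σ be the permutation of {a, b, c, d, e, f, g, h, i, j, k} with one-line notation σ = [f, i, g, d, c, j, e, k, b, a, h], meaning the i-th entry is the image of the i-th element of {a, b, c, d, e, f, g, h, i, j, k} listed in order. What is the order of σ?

Decomposing into disjoint cycles gives cycle lengths 3, 3, 2, 2, 1.
The order is lcm(3, 3, 2, 2) = 6.

6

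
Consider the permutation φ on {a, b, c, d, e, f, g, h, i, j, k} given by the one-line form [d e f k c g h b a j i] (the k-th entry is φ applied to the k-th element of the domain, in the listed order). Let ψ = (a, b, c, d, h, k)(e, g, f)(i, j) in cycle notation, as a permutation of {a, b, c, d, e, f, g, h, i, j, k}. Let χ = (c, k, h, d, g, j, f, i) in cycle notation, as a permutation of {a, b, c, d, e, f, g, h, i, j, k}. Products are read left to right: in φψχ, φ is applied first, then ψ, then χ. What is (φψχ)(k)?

f

Chase k: φ(k) = i; ψ(i) = j; χ(j) = f. Hence (φψχ)(k) = f.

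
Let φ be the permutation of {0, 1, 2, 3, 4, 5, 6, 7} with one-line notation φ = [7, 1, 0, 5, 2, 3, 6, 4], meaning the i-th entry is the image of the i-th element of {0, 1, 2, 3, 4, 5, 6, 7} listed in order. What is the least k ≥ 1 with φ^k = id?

The disjoint-cycle form of φ has cycle lengths 4, 2, 1, 1.
The order of φ is the least common multiple of its cycle lengths: lcm(4, 2) = 4.

4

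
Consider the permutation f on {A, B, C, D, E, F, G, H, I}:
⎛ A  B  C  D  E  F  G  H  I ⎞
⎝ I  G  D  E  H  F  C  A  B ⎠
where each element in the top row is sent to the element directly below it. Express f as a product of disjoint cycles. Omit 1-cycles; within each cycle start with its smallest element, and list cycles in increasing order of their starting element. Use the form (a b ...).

Iterating f from A gives A → I → B → G → C → D → E → H → A; that is the 8-cycle (A I B G C D E H).
Repeating from the next unused element and collecting all non-trivial cycles gives (A I B G C D E H).

(A I B G C D E H)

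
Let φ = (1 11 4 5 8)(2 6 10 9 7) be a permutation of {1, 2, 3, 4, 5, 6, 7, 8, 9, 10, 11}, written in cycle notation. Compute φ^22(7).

7 lies in the 5-cycle (2 6 10 9 7).
Powers repeat with period 5 on this cycle, and 22 mod 5 = 2, so φ^22(7) = φ^2(7).
Stepping 2 places around the cycle: 7 → 2 → 6.

6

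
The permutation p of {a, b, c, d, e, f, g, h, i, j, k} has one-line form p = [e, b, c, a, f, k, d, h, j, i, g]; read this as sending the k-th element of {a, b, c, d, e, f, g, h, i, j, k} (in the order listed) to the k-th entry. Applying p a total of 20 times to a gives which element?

Tracing a → e → … returns to a after 6 steps, so a lies in a 6-cycle (a, e, f, k, g, d).
Powers repeat with period 6 on this cycle, and 20 mod 6 = 2, so p^20(a) = p^2(a).
Advancing 2 steps from a: a → e → f.

f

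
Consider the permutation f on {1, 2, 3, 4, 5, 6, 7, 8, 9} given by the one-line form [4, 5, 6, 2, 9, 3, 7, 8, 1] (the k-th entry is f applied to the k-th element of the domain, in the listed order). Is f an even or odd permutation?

In disjoint-cycle form the cycle lengths are 5, 2, 1, 1.
A cycle of length ℓ contributes ℓ−1 transpositions, so f is a product of 4 + 1 = 5 transpositions — odd.

odd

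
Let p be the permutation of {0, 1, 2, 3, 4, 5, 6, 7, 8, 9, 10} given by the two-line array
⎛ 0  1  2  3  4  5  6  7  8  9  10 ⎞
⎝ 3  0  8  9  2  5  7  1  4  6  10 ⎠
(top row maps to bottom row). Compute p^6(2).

Tracing 2 → 8 → … returns to 2 after 3 steps, so 2 lies in a 3-cycle (2 8 4).
Powers repeat with period 3 on this cycle, and 6 mod 3 = 0, so p^6(2) = p^0(2).
So p^6(2) = 2.

2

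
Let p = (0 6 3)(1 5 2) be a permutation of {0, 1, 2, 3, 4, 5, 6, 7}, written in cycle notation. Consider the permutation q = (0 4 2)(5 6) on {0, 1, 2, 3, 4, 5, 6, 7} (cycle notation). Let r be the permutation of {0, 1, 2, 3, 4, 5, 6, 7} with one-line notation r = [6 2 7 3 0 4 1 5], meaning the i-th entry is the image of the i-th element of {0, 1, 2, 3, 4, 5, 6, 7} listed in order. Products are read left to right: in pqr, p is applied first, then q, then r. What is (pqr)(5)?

(pqr)(5) = r(q(p(5))). p(5) = 2, then q(2) = 0, then r(0) = 6, so the result is 6.

6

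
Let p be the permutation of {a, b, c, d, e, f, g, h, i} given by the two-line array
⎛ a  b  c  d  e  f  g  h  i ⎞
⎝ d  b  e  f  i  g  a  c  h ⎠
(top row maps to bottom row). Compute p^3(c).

h

Tracing c → e → … returns to c after 4 steps, so c lies in a 4-cycle (c e i h).
Stepping 3 places around the cycle: c → e → i → h.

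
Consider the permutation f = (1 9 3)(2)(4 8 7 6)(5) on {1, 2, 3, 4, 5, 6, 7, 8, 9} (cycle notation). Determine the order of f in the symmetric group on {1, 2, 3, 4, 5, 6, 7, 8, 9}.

The cycle type of f is (4, 3, 1, 1).
Since disjoint cycles commute, ord(f) = lcm(4, 3) = 12.

12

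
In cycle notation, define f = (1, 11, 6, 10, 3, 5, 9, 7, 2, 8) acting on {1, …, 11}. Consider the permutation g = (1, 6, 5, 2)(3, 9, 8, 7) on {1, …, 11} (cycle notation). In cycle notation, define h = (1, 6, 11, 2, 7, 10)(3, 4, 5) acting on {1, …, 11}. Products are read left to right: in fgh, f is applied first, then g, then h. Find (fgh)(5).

(fgh)(5) = h(g(f(5))). f(5) = 9, then g(9) = 8, then h(8) = 8, so the result is 8.

8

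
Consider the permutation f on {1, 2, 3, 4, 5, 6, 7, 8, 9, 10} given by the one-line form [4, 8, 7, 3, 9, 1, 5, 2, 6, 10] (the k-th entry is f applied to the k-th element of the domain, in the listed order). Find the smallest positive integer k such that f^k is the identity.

14

The disjoint-cycle form of f has cycle lengths 7, 2, 1.
Since disjoint cycles commute, ord(f) = lcm(7, 2) = 14.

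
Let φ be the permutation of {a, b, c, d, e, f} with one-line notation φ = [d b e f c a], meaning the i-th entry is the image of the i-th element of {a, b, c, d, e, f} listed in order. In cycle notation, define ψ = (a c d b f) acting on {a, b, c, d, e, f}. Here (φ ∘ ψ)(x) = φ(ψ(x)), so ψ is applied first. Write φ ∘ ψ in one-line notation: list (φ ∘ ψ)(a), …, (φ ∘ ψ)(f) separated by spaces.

(φ ∘ ψ)(x) = φ(ψ(x)). Computing each image: φ(ψ(a)) = φ(c) = e, φ(ψ(b)) = φ(f) = a, φ(ψ(c)) = φ(d) = f, φ(ψ(d)) = φ(b) = b, φ(ψ(e)) = φ(e) = c, φ(ψ(f)) = φ(a) = d.
Hence φ ∘ ψ = [e a f b c d].

e a f b c d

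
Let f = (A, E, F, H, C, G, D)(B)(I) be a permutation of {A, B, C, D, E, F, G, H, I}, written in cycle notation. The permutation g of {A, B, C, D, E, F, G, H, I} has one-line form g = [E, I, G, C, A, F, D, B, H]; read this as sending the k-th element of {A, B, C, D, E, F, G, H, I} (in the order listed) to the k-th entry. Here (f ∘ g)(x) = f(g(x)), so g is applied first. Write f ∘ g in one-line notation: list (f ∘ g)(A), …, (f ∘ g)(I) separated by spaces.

F I D G E H A B C

For each element, apply g then f: A → E → F; B → I → I; C → G → D; D → C → G; E → A → E; F → F → H; G → D → A; H → B → B; I → H → C.
Collecting the images, f ∘ g = [F I D G E H A B C].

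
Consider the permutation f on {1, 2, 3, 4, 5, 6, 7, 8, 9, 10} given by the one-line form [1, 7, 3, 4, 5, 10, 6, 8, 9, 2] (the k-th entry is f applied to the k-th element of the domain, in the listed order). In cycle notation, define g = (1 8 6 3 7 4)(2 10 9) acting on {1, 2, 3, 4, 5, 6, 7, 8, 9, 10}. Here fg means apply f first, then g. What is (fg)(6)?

9

f(6) = 10, then g(10) = 9; composing gives (fg)(6) = 9.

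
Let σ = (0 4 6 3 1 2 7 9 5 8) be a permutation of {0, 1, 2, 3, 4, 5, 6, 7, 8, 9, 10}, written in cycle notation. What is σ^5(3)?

3 lies in the 10-cycle (0 4 6 3 1 2 7 9 5 8).
Stepping 5 places around the cycle: 3 → 1 → 2 → 7 → 9 → 5.

5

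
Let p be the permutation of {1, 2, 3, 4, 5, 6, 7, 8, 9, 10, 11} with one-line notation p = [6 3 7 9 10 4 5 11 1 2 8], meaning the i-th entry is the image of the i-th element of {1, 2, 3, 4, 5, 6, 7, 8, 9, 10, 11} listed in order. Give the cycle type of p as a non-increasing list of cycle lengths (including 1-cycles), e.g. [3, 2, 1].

[5, 4, 2]

The disjoint cycles are (1, 6, 4, 9)(2, 3, 7, 5, 10)(8, 11), with lengths 5, 4, 2 in non-increasing order.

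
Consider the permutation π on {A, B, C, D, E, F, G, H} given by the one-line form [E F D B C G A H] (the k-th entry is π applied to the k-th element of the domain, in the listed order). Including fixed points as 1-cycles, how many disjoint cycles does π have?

The cycle decomposition is (A, E, C, D, B, F, G)(H), which has 2 cycles (counting 1-cycles).

2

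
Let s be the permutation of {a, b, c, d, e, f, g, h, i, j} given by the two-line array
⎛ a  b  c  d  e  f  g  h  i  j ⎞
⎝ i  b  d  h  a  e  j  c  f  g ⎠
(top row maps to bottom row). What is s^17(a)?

Tracing a → i → … returns to a after 4 steps, so a lies in a 4-cycle (a i f e).
On a 4-cycle, s^4 is the identity, so s^17 = s^1 there (17 ≡ 1 mod 4).
Advancing 1 step from a: a → i.

i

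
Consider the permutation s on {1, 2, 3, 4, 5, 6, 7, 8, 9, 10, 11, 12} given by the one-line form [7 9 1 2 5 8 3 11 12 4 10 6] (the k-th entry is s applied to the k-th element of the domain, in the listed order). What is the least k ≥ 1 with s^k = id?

Writing s as disjoint cycles, the cycle lengths are 8, 3, 1.
The order is lcm(8, 3) = 24.

24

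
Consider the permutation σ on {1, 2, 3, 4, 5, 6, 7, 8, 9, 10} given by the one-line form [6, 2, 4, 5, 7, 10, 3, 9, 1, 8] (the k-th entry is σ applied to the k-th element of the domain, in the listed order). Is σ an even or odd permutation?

In disjoint-cycle form the cycle lengths are 5, 4, 1.
A cycle is odd iff its length is even; σ has 1 even-length cycle, so sgn(σ) = (−1)^1 and σ is odd.

odd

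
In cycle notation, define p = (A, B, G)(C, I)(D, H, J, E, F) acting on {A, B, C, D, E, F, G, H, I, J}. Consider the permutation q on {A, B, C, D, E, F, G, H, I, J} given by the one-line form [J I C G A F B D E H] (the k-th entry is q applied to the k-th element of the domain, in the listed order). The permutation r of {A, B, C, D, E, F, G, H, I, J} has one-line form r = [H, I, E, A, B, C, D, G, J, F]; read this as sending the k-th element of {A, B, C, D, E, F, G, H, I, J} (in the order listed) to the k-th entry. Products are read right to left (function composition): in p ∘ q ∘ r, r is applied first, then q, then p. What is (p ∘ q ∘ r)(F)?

I

(p ∘ q ∘ r)(F) = p(q(r(F))). r(F) = C, then q(C) = C, then p(C) = I, so the result is I.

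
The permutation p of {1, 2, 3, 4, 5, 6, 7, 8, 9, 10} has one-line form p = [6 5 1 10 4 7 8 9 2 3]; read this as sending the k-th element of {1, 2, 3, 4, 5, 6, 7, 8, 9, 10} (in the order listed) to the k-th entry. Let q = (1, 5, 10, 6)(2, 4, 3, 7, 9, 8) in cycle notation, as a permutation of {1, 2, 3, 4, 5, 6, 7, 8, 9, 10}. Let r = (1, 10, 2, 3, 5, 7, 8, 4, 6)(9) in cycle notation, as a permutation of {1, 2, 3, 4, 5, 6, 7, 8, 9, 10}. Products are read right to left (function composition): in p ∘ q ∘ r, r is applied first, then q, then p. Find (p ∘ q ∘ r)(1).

7

(p ∘ q ∘ r)(1) = p(q(r(1))). r(1) = 10, then q(10) = 6, then p(6) = 7, so the result is 7.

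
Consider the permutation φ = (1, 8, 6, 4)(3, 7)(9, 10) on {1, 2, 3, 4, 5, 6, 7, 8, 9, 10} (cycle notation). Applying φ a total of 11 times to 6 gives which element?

8

6 lies in the 4-cycle (1, 8, 6, 4).
On a 4-cycle, φ^4 is the identity, so φ^11 = φ^3 there (11 ≡ 3 mod 4).
Stepping 3 places around the cycle: 6 → 4 → 1 → 8.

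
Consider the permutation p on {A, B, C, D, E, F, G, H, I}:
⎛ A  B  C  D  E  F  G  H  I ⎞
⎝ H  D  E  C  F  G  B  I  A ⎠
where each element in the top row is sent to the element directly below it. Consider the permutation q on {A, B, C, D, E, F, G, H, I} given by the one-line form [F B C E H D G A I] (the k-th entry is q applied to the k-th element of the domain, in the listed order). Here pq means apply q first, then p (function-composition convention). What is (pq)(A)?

G

q(A) = F, then p(F) = G; composing gives (pq)(A) = G.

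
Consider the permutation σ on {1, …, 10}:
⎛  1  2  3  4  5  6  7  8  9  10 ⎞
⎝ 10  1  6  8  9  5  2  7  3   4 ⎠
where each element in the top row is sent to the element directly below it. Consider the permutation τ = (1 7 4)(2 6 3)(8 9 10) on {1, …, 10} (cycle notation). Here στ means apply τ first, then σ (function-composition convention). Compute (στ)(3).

(στ)(3) = σ(τ(3)). τ(3) = 2, then σ(2) = 1. So (στ)(3) = 1.

1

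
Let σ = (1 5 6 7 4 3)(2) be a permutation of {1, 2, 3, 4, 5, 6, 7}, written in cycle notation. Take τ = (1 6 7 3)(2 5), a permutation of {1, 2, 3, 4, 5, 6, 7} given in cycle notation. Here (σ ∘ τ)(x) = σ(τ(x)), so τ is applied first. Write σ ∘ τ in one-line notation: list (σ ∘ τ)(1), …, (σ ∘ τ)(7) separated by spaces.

Chase each element through τ then σ: 1 → 6 → 7; 2 → 5 → 6; 3 → 1 → 5; 4 → 4 → 3; 5 → 2 → 2; 6 → 7 → 4; 7 → 3 → 1.
So σ ∘ τ in one-line form is 7 6 5 3 2 4 1.

7 6 5 3 2 4 1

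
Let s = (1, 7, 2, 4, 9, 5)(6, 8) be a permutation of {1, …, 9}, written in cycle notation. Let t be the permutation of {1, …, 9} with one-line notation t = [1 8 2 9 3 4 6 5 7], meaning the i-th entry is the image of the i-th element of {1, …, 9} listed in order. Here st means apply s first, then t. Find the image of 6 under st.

s(6) = 8, then t(8) = 5; composing gives (st)(6) = 5.

5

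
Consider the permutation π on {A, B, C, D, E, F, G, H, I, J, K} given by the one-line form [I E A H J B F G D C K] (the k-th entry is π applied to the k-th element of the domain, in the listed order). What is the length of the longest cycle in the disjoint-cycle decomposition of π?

10

Decomposing into disjoint cycles gives (A I D H G F B E J C); the longest has length 10.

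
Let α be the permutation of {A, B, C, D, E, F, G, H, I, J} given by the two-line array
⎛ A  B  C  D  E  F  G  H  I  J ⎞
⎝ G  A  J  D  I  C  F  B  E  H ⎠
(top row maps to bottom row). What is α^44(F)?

J

Tracing F → C → … returns to F after 7 steps, so F lies in a 7-cycle (A, G, F, C, J, H, B).
On a 7-cycle, α^7 is the identity, so α^44 = α^2 there (44 ≡ 2 mod 7).
Stepping 2 places around the cycle: F → C → J.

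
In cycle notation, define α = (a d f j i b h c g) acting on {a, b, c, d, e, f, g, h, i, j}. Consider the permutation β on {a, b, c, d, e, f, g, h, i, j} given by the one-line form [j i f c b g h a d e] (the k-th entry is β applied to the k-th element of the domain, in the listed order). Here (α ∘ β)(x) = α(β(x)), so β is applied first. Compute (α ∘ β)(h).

First apply β: β(h) = a, then α(a) = d. Thus (α ∘ β)(h) = d.

d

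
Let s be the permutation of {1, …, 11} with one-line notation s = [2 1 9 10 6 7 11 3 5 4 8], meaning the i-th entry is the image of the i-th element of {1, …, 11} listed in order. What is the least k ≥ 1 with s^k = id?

14

Writing s as disjoint cycles, the cycle lengths are 7, 2, 2.
The order of s is the least common multiple of its cycle lengths: lcm(7, 2, 2) = 14.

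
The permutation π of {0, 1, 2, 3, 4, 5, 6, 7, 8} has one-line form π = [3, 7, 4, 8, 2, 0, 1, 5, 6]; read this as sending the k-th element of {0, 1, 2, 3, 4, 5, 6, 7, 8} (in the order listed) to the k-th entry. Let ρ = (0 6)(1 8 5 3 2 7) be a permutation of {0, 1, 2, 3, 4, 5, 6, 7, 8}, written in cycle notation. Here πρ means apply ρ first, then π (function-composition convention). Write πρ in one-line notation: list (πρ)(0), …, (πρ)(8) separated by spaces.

1 6 5 4 2 8 3 7 0

(πρ)(x) = π(ρ(x)). Computing each image: π(ρ(0)) = π(6) = 1, π(ρ(1)) = π(8) = 6, π(ρ(2)) = π(7) = 5, π(ρ(3)) = π(2) = 4, π(ρ(4)) = π(4) = 2, π(ρ(5)) = π(3) = 8, π(ρ(6)) = π(0) = 3, π(ρ(7)) = π(1) = 7, π(ρ(8)) = π(5) = 0.
Hence πρ = [1 6 5 4 2 8 3 7 0].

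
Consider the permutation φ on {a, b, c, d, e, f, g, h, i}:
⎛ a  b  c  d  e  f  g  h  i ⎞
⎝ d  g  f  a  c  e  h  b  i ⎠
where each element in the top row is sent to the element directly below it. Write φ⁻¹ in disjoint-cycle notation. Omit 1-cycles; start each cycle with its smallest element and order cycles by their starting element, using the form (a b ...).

(a d)(b h g)(c e f)

First write φ in disjoint cycles: (a d)(b g h)(c f e).
Reversing each cycle (and rotating so the smallest element leads) gives φ⁻¹ = (a d)(b h g)(c e f).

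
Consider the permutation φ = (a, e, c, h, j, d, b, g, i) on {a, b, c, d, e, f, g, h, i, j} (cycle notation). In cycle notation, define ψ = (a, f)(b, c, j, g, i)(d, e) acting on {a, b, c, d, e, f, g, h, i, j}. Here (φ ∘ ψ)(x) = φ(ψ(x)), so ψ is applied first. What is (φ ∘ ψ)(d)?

c

(φ ∘ ψ)(d) = φ(ψ(d)). ψ(d) = e, then φ(e) = c. So (φ ∘ ψ)(d) = c.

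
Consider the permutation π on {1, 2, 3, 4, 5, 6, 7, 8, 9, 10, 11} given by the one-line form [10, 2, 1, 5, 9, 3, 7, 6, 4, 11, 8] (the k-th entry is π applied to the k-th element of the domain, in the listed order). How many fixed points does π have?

2

The fixed points (elements with π(x) = x) are {2, 7}, so there are 2.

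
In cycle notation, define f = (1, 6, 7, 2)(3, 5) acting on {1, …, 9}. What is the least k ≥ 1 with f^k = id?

The disjoint cycles have lengths 4, 2, 1, 1, 1.
Since disjoint cycles commute, ord(f) = lcm(4, 2) = 4.

4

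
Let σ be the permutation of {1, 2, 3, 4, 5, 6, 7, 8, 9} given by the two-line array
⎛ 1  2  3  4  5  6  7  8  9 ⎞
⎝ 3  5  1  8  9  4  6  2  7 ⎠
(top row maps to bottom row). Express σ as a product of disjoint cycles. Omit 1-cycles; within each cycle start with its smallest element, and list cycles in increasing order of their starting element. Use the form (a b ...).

(1 3)(2 5 9 7 6 4 8)

Iterating σ from 1 gives 1 → 3 → 1; that is the 2-cycle (1 3).
Continuing from each remaining unvisited element yields (1 3)(2 5 9 7 6 4 8).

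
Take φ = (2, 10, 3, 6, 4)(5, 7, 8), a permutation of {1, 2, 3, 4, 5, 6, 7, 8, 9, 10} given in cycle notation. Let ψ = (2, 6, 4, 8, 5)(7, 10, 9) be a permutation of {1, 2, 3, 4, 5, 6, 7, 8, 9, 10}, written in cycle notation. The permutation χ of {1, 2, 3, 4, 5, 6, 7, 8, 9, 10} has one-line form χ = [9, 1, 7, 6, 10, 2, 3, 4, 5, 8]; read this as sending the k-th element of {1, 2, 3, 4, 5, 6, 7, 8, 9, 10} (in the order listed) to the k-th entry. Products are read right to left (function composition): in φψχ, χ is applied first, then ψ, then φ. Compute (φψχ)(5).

9

Apply the permutations in order: χ(5) = 10, then ψ(10) = 9, then φ(9) = 9. So (φψχ)(5) = 9.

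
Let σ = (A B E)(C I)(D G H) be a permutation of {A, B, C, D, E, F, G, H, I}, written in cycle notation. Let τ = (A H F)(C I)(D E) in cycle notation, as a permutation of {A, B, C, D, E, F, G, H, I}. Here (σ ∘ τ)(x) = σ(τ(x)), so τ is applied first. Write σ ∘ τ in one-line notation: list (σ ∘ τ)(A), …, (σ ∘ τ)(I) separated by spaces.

(σ ∘ τ)(x) = σ(τ(x)). Computing each image: σ(τ(A)) = σ(H) = D, σ(τ(B)) = σ(B) = E, σ(τ(C)) = σ(I) = C, σ(τ(D)) = σ(E) = A, σ(τ(E)) = σ(D) = G, σ(τ(F)) = σ(A) = B, σ(τ(G)) = σ(G) = H, σ(τ(H)) = σ(F) = F, σ(τ(I)) = σ(C) = I.
Hence σ ∘ τ = [D E C A G B H F I].

D E C A G B H F I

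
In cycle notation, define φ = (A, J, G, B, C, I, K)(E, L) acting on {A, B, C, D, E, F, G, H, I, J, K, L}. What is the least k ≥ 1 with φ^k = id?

14

The cycle type of φ is (7, 2, 1, 1, 1).
The order is lcm(7, 2) = 14.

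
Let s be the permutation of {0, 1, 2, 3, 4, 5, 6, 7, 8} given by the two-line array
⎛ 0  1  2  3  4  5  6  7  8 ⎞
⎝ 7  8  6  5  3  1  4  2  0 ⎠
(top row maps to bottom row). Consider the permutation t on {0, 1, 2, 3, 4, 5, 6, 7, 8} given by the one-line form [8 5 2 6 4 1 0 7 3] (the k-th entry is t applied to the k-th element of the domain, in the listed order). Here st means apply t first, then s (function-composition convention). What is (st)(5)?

8

(st)(5) = s(t(5)). t(5) = 1, then s(1) = 8. So (st)(5) = 8.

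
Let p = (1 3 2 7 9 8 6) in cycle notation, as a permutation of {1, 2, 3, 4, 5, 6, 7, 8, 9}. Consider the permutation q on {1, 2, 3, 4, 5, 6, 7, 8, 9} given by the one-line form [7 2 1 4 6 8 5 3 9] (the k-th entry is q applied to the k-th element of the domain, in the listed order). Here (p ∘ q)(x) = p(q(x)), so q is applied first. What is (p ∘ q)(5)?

First apply q: q(5) = 6, then p(6) = 1. Thus (p ∘ q)(5) = 1.

1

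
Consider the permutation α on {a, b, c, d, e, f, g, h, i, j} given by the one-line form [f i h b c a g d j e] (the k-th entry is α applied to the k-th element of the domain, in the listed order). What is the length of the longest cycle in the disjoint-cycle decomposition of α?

7

Decomposing into disjoint cycles gives (a, f)(b, i, j, e, c, h, d); the longest has length 7.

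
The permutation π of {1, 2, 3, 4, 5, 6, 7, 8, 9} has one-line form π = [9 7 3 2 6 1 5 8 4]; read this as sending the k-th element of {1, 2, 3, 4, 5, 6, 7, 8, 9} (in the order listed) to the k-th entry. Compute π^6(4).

9

Tracing 4 → 2 → … returns to 4 after 7 steps, so 4 lies in a 7-cycle (1 9 4 2 7 5 6).
Advancing 6 steps from 4: 4 → 2 → 7 → 5 → 6 → 1 → 9.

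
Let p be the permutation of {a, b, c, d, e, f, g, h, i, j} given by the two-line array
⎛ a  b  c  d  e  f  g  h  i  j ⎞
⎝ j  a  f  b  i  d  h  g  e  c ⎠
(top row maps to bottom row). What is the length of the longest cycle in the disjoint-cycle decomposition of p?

Decomposing into disjoint cycles gives (a j c f d b)(e i)(g h); the longest has length 6.

6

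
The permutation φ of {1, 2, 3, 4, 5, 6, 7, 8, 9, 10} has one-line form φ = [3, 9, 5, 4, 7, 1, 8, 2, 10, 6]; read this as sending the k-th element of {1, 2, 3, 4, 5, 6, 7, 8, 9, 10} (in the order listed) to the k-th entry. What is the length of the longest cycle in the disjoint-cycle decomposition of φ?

Decomposing into disjoint cycles gives (1, 3, 5, 7, 8, 2, 9, 10, 6); the longest has length 9.

9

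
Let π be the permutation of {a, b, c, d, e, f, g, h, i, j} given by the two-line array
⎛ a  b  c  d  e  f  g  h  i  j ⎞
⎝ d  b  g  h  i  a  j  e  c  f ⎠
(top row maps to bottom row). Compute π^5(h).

Tracing h → e → … returns to h after 9 steps, so h lies in a 9-cycle (a d h e i c g j f).
Stepping 5 places around the cycle: h → e → i → c → g → j.

j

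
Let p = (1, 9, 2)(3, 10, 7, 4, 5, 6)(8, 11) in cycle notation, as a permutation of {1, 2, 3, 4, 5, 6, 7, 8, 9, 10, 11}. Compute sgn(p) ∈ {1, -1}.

1

The cycle lengths are 6, 3, 2.
A cycle of length ℓ contributes ℓ−1 transpositions, so p is a product of 5 + 2 + 1 = 8 transpositions — even.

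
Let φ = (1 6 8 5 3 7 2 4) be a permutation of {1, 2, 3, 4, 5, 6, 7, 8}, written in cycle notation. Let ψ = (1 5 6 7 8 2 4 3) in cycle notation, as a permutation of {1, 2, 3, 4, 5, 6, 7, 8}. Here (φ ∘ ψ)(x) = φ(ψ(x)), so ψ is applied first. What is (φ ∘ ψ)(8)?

First apply ψ: ψ(8) = 2, then φ(2) = 4. Thus (φ ∘ ψ)(8) = 4.

4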